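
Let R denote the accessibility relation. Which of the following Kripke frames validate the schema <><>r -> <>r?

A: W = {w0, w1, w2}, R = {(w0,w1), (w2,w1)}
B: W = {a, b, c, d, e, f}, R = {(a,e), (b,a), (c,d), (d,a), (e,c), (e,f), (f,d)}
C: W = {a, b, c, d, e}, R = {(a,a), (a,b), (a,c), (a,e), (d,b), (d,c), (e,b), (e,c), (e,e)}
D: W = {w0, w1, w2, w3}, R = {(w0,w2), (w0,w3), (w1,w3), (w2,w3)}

The schema corresponds to transitivity: forall x forall y forall z (Rxy & Ryz -> Rxz).
A: ✓.
B: fails — Rcd and Rda but not Rca.
C: ✓.
D: ✓.
Valid on: A, C, D.

A, C, D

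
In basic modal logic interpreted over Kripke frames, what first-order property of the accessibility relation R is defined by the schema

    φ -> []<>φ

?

Symmetry

Suppose φ→□◇φ is valid. Take Rxy and set V(φ)={x}. Then φ at x, so □◇φ at x, so ◇φ at y, so some z with Ryz has φ; z=x, i.e. Ryx.
Conversely, on a frame with symmetry the schema holds at every world under every valuation.
Frame condition: forall x forall y (Rxy -> Ryx).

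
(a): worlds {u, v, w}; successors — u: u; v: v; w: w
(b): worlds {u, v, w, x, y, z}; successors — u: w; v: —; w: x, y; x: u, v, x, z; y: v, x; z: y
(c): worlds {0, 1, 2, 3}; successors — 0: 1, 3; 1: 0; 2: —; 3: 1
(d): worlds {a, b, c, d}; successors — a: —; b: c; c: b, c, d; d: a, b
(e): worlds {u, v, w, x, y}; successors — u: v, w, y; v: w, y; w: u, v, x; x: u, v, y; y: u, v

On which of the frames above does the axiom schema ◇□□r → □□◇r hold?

(a)

Frame correspondent (Sahlqvist): ∀x ∀y ∀z ((xRy ∧ xR²z) → ∃w (yR²w ∧ zRw)) — i.e. a generalized confluence (Geach) condition.
(a): holds.
(b): fails — wRx, wR²v but no t with xR²t and vRt.
(c): fails — 0R1, 0R²1 but no w with 1R²w and 1Rw.
(d): fails — cRb, cR²a but no w with bR²w and aRw.
(e): fails — uRv, uR²v but no t with vR²t and vRt.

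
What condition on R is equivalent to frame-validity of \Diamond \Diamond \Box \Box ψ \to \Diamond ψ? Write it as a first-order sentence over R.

\forall x \forall y (x R^2 y \to \exists w (y R^2 w \wedge xRw))

This is a Sahlqvist (Geach-type) schema ◇^2□^2ψ → □^0◇^1ψ.
Minimal-valuation argument: fix x; take any y with xR^2y and any z with xR^0z. Set V(ψ) to the set of worlds R-reachable from y in exactly 2 steps. Then □^2ψ holds at y, so the antecedent holds at x; validity forces ◇^1ψ at z, giving a w with zR^1w and yR^2w.
First-order correspondent: \forall x \forall y (x R^2 y \to \exists w (y R^2 w \wedge xRw)).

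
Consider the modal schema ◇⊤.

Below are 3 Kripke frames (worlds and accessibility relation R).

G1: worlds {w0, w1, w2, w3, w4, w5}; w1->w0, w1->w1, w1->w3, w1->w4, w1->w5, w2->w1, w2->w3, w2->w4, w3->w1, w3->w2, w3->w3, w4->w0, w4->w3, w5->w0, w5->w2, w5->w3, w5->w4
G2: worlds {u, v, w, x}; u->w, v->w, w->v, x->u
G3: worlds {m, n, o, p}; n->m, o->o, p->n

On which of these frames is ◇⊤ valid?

The schema corresponds to seriality: ∀x ∃y Rxy.
G1: fails — world w0 has no successor.
G2: ✓.
G3: fails — world m has no successor.
Valid on: G2.

G2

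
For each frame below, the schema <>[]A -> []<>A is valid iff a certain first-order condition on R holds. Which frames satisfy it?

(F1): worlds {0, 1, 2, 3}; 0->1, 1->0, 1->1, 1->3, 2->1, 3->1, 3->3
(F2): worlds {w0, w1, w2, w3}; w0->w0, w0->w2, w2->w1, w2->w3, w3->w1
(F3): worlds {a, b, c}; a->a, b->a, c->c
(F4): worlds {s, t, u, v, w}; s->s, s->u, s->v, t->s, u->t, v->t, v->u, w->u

The schema corresponds to convergence: forall x forall y forall z (Rxy & Rxz -> exists w (Ryw & Rzw)).
(F1): satisfies the condition.
(F2): fails — Rw0w2 and Rw0w0 but w2 and w0 have no common successor.
(F3): satisfies the condition.
(F4): fails — Rsu and Rss but u and s have no common successor.

(F1), (F3)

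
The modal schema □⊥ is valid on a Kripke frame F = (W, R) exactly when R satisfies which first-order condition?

emptiness of R

This schema is the Ver axiom.
Its frame correspondent is emptiness of R — ∀x ∀y ¬Rxy.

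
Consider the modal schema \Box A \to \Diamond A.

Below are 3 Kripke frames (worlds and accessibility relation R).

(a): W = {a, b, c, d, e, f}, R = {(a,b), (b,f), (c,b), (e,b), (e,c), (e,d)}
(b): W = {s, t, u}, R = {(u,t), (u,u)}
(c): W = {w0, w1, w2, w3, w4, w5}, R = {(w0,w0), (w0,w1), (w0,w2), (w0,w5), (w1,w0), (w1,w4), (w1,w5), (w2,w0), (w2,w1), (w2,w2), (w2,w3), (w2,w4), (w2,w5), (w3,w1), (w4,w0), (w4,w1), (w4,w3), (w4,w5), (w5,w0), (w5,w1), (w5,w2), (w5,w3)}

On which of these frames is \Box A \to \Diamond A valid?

Frame correspondent (Sahlqvist): \forall x \exists y Rxy — i.e. seriality.
(a): fails — world d has no successor.
(b): fails — world s has no successor.
(c): ✓.
Valid on: (c).

(c)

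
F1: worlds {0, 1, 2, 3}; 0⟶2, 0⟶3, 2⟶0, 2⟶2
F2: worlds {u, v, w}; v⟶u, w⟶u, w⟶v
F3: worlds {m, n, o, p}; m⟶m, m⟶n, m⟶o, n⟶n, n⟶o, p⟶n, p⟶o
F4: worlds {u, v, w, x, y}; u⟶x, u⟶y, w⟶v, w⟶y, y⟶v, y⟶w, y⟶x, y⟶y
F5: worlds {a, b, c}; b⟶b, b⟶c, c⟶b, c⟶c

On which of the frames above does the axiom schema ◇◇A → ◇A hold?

F2, F3, F5

Frame correspondent (Sahlqvist): ∀x ∀y ∀z (Rxy ∧ Ryz → Rxz) — i.e. transitivity.
F1: fails — R20 and R03 but not R23.
F2: holds.
F3: holds.
F4: fails — Rwy and Ryx but not Rwx.
F5: holds.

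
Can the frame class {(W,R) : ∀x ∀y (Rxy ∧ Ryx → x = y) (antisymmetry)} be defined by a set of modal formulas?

If a class were modally definable it would be closed under surjective bounded morphisms (Goldblatt–Thomason).
The 8-cycle (worlds s,t,u,v,w,x,y,z with s→t→u→v→w→x→y→z→s) is antisymmetric. Sending even-indexed worlds to s and odd-indexed worlds to t is a surjective bounded morphism onto the two-world frame with s↔t, which is not antisymmetric.
So no modal formula (or set of formulas) defines exactly the antisymmetric frames.

Not modally definable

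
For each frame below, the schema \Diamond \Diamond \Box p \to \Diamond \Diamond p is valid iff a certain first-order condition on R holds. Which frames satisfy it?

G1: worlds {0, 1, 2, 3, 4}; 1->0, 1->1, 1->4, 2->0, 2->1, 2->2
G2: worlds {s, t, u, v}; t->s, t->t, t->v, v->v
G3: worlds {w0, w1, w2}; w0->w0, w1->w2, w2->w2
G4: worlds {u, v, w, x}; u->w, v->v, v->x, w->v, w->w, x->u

G3

This is the axiom for a generalized confluence (Geach) condition; its first-order frame correspondent is \forall x \forall y (x R^2 y \to \exists w (yRw \wedge x R^2 w)).
G1: fails — 1R²0 but no w with 0Rw and 1R²w.
G2: fails — tR²s but no w with sRw and tR²w.
G3: ✓.
G4: fails — vR²u but no t with uRt and vR²t.
Valid on: G3.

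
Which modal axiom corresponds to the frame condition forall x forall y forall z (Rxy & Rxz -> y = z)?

◇r → □r

A defining formula is ◇r → □r (the CD axiom).
Suppose ◇r→□r is valid. Take Rxy, Rxz and set V(r)={y}. Then ◇r at x, so □r at x, so r at z, i.e. z=y.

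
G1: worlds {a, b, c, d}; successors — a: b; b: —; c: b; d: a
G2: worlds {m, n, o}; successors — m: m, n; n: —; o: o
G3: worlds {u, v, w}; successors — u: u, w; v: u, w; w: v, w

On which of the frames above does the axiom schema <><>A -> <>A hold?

G2

The schema corresponds to transitivity: forall x forall y forall z (Rxy & Ryz -> Rxz).
G1: fails — Rda and Rab but not Rdb.
G2: condition met.
G3: fails — Ruw and Rwv but not Ruv.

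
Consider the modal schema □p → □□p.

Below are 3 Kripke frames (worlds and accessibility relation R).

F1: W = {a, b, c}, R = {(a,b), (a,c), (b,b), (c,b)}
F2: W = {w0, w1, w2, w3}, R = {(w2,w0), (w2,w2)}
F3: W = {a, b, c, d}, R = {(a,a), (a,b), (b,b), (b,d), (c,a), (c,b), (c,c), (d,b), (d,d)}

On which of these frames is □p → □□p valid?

The schema corresponds to transitivity: ∀x ∀y ∀z (Rxy ∧ Ryz → Rxz).
F1: holds.
F2: holds.
F3: fails — Rab and Rbd but not Rad.

F1, F2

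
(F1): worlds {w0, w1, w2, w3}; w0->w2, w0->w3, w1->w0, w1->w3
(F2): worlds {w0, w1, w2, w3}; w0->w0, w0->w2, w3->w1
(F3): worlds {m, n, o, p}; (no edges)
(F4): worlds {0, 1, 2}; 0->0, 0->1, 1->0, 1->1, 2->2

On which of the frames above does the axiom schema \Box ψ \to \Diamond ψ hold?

This is the axiom for seriality; its first-order frame correspondent is \forall x \exists y Rxy.
(F1): fails — world w2 has no successor.
(F2): fails — world w1 has no successor.
(F3): fails — world m has no successor.
(F4): ✓.
Valid on: (F4).

(F4)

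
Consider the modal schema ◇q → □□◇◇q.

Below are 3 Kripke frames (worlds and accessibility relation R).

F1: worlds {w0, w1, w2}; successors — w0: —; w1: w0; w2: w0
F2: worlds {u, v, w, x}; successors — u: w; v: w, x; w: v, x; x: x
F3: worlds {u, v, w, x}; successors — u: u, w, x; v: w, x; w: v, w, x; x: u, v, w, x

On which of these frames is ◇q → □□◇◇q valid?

This is the axiom for a generalized confluence (Geach) condition; its first-order frame correspondent is ∀x ∀y ∀z ((xRy ∧ xR²z) → ∃w (y = w ∧ zR²w)).
F1: satisfies the condition.
F2: fails — uRw, uR²v but no t with w=t and vR²t.
F3: satisfies the condition.

F1, F3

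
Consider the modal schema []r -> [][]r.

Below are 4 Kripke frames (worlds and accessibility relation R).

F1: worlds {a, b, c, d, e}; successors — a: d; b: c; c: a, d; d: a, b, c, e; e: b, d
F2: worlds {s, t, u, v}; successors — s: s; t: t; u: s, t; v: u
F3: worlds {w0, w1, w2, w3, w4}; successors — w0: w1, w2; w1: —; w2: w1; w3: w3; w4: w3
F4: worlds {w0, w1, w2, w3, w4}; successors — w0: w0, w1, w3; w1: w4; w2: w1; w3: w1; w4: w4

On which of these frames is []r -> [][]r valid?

F3

This is the axiom for transitivity; its first-order frame correspondent is forall x forall y forall z (Rxy & Ryz -> Rxz).
F1: fails — Rbc and Rcd but not Rbd.
F2: fails — Rvu and Rut but not Rvt.
F3: condition met.
F4: fails — Rw3w1 and Rw1w4 but not Rw3w4.
Valid on: F3.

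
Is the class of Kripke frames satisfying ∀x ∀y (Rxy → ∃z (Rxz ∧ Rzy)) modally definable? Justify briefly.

The condition is density. A defining modal formula is □□r → □r.
Suppose □□r→□r is valid. Take Rxy and set V(r)={w : xR²w}. Then □□r at x, so □r at x, so r at y, i.e. ∃z(Rxz∧Rzy).

Yes — defined by □□r → □r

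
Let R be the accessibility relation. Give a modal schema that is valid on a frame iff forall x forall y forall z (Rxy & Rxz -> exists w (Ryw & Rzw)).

◇□p → □◇p

The condition is convergence. The .2 schema ◇□p → □◇p defines it.
Suppose ◇□p→□◇p is valid. Take Rxy, Rxz and set V(p)={w : Ryw}. Then □p at y so ◇□p at x, so □◇p at x, so ◇p at z, giving w with Rzw and Ryw.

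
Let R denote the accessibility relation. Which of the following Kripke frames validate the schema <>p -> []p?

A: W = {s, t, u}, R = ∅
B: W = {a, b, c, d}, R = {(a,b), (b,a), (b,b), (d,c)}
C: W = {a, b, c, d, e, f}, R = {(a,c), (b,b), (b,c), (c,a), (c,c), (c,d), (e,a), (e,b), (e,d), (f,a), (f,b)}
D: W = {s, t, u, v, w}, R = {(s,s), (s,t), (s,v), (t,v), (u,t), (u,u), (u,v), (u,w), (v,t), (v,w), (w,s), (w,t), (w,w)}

A

The schema corresponds to partial functionality: forall x forall y forall z (Rxy & Rxz -> y = z).
A: satisfies the condition.
B: fails — b sees both a and b.
C: fails — b sees both b and c.
D: fails — s sees both s and t.
Valid on: A.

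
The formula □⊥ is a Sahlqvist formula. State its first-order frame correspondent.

Emptiness of R

□⊥ is valid iff no world has any successor (otherwise □⊥ fails at any world with one).
The converse is a direct semantic check.
Frame condition: ∀x ∀y ¬Rxy.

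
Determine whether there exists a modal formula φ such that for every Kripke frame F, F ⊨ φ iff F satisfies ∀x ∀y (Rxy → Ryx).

This is a Sahlqvist condition; the B axiom p → □◇p defines it.
Suppose p→□◇p is valid. Take Rxy and set V(p)={x}. Then p at x, so □◇p at x, so ◇p at y, so some z with Ryz has p; z=x, i.e. Ryx.

Yes, by p → □◇p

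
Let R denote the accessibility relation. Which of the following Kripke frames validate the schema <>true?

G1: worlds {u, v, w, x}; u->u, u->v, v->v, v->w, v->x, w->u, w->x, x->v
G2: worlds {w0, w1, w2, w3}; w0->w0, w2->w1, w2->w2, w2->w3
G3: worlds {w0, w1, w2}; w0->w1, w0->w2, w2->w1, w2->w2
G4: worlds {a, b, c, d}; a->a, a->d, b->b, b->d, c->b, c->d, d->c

Frame correspondent (Sahlqvist): forall x exists y Rxy — i.e. seriality.
G1: condition met.
G2: fails — world w1 has no successor.
G3: fails — world w1 has no successor.
G4: condition met.

G1, G4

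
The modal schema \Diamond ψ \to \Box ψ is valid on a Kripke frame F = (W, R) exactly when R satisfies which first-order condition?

Suppose ◇ψ→□ψ is valid. Take Rxy, Rxz and set V(ψ)={y}. Then ◇ψ at x, so □ψ at x, so ψ at z, i.e. z=y.
The converse is a direct semantic check.
So the correspondent is partial functionality.

Partial functionality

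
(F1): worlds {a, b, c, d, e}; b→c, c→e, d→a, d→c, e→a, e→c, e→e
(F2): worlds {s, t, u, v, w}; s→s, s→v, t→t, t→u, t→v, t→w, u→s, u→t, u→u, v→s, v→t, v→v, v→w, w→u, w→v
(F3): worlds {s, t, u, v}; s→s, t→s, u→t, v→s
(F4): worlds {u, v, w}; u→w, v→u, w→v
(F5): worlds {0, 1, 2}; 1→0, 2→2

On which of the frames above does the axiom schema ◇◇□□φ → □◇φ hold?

(F2), (F3), (F5)

The schema corresponds to a generalized confluence (Geach) condition: ∀x ∀y ∀z ((xR²y ∧ xRz) → ∃w (yR²w ∧ zRw)).
(F1): fails — cR²a, cRe but no w with aR²w and eRw.
(F2): condition met.
(F3): condition met.
(F4): fails — uR²v, uRw but no t with vR²t and wRt.
(F5): condition met.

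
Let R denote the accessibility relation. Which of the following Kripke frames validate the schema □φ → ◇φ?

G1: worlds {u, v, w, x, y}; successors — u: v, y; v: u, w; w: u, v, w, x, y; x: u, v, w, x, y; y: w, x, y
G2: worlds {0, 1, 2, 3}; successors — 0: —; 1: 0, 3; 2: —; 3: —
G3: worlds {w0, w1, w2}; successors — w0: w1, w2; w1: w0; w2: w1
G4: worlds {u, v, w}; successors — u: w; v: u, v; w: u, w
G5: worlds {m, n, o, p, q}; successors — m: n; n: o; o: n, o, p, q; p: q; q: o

G1, G3, G4, G5

Frame correspondent (Sahlqvist): ∀x ∃y Rxy — i.e. seriality.
G1: condition met.
G2: fails — world 0 has no successor.
G3: condition met.
G4: condition met.
G5: condition met.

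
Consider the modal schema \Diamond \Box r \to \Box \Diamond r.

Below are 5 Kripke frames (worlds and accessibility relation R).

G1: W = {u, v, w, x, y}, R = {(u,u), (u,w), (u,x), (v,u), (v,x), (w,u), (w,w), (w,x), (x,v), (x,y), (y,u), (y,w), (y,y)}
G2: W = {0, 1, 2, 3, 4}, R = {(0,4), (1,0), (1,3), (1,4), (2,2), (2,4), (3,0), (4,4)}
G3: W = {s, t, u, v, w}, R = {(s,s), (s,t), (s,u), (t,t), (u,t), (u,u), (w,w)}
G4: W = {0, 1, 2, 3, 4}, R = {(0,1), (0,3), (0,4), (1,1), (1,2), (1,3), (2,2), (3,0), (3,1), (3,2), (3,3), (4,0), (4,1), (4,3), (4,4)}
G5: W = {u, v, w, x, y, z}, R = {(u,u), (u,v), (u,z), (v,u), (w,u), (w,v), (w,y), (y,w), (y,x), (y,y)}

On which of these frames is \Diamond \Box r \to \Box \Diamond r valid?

Frame correspondent (Sahlqvist): \forall x \forall y \forall z (Rxy \wedge Rxz \to \exists w (Ryw \wedge Rzw)) — i.e. convergence.
G1: fails — Ruw and Rux but w and x have no common successor.
G2: fails — R10 and R13 but 0 and 3 have no common successor.
G3: holds.
G4: fails — R32 and R30 but 2 and 0 have no common successor.
G5: fails — Ruv and Ruz but v and z have no common successor.

G3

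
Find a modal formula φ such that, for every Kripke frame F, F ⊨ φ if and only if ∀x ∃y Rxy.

□ψ → ◇ψ

This is seriality; the standard corresponding axiom is D: □ψ → ◇ψ.
Suppose □ψ→◇ψ is valid. At any x set V(ψ)=W. Then □ψ at x, so ◇ψ at x, so x has a successor.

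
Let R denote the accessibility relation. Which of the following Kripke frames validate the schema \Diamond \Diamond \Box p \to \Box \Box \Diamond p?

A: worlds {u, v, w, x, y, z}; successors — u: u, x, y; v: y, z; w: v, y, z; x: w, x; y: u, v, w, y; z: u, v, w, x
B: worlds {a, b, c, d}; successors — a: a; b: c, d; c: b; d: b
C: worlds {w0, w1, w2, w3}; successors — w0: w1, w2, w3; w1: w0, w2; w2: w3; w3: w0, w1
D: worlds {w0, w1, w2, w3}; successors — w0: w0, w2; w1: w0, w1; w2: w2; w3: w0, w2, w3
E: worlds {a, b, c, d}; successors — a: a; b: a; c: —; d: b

This is the axiom for a generalized confluence (Geach) condition; its first-order frame correspondent is \forall x \forall y \forall z ((x R^2 y \wedge x R^2 z) \to \exists w (yRw \wedge zRw)).
A: fails — uR²v, uR²x but no t with vRt and xRt.
B: holds.
C: fails — w0R²w1, w0R²w2 but no w with w1Rw and w2Rw.
D: fails — w1R²w1, w1R²w2 but no w with w1Rw and w2Rw.
E: holds.
Valid on: B, E.

B, E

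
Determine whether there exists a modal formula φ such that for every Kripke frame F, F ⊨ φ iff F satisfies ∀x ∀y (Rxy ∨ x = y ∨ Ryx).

Any modally definable frame class is closed under disjoint unions.
Take 2 disjoint single-world reflexive frames: each is trivially connected, but their disjoint union has 2 worlds with no edge between distinct components, so it is not connected.
Hence connectedness of R is not modally definable.

No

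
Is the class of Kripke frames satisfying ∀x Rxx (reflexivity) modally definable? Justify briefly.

Yes, by □r → r

Yes: it is reflexivity, defined by the T schema □r → r.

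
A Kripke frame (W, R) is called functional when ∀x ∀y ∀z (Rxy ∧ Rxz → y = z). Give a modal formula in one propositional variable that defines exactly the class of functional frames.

A defining formula is ◇q → □q (the CD axiom).
Suppose ◇q→□q is valid. Take Rxy, Rxz and set V(q)={y}. Then ◇q at x, so □q at x, so q at z, i.e. z=y.

◇q → □q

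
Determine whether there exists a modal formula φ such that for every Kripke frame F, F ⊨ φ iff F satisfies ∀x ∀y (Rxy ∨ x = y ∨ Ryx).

If a class were modally definable it would be closed under disjoint unions (Goldblatt–Thomason).
Take 4 disjoint single-world reflexive frames: each is trivially connected, but their disjoint union has 4 worlds with no edge between distinct components, so it is not connected.
Hence connectedness of R is not modally definable.

No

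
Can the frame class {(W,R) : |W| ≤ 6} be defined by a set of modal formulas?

Modal frame validity is preserved under disjoint unions.
Any modal formula valid on each of 7 disjoint one-world frames is valid on their disjoint union (validity is preserved under disjoint unions). Each one-world frame has |W|=1≤6, but the union has |W|=7.
Hence having at most 6 worlds is not modally definable.

Not modally definable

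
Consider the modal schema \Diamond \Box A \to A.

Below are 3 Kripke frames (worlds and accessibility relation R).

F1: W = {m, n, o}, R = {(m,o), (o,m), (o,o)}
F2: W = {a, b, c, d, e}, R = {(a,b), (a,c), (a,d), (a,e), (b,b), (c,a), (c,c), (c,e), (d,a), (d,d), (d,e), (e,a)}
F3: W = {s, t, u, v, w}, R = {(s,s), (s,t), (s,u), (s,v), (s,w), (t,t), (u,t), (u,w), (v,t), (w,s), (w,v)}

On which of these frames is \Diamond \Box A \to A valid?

This is the axiom for symmetry; its first-order frame correspondent is \forall x \forall y (Rxy \to Ryx).
F1: condition met.
F2: fails — Rde but not Red.
F3: fails — Ruw but not Rwu.

F1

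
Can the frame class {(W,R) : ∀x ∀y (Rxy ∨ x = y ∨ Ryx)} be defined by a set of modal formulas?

Not modally definable

Modal frame validity is preserved under disjoint unions.
Take 4 disjoint single-world reflexive frames: each is trivially connected, but their disjoint union has 4 worlds with no edge between distinct components, so it is not connected.
So no modal formula (or set of formulas) defines exactly the connected frames.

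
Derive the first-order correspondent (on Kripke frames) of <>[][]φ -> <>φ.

This is a Sahlqvist (Geach-type) schema ◇^1□^2φ → □^0◇^1φ.
Minimal-valuation argument: fix x; take any y with xR^1y and any z with xR^0z. Set V(φ) to the set of worlds R-reachable from y in exactly 2 steps. Then □^2φ holds at y, so the antecedent holds at x; validity forces ◇^1φ at z, giving a w with zR^1w and yR^2w.
First-order correspondent: forall x forall y (xRy -> exists w (y R^2 w & xRw)).

forall x forall y (xRy -> exists w (y R^2 w & xRw))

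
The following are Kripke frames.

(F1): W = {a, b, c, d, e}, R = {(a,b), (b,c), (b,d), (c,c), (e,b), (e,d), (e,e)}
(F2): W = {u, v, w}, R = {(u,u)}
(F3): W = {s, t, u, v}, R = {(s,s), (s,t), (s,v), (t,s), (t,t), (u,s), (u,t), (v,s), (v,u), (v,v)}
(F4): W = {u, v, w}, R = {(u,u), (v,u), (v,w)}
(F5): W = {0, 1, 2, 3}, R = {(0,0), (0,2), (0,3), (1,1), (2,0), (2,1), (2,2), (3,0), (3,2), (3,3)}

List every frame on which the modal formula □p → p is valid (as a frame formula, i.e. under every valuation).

The schema corresponds to reflexivity: ∀x Rxx.
(F1): fails — world a does not see itself.
(F2): fails — world v does not see itself.
(F3): fails — world u does not see itself.
(F4): fails — world v does not see itself.
(F5): ✓.
Valid on: (F5).

(F5)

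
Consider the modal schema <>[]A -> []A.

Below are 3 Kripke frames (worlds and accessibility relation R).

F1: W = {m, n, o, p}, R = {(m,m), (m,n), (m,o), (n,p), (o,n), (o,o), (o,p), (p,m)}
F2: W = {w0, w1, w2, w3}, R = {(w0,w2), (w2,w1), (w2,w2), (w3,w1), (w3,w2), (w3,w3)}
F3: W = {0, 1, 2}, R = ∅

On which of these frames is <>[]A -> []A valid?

F3

The schema corresponds to the Euclidean property: forall x forall y forall z (Rxy & Rxz -> Ryz).
F1: fails — Rmo and Rmm but not Rom.
F2: fails — Rw2w1 and Rw2w1 but not Rw1w1.
F3: condition met.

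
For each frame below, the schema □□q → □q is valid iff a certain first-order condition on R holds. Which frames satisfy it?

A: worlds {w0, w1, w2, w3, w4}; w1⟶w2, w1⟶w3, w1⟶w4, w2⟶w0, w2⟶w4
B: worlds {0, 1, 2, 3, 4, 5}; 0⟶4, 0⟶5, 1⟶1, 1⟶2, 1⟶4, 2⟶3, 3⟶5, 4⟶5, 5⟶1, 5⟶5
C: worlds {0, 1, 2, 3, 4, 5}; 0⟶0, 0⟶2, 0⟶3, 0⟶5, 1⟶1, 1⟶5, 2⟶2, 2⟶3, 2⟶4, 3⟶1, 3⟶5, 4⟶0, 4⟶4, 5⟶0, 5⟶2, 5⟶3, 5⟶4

C

The schema corresponds to density: ∀x ∀y (Rxy → ∃z (Rxz ∧ Rzy)).
A: fails — Rw1w2 but no z with Rw1z and Rzw2.
B: fails — R23 but no z with R2z and Rz3.
C: satisfies the condition.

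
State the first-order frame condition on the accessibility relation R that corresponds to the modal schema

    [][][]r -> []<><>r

forall x forall z (xRz -> exists w (x R^3 w & z R^2 w))

This is a Sahlqvist (Geach-type) schema ◇^0□^3r → □^1◇^2r.
First-order correspondent: forall x forall z (xRz -> exists w (x R^3 w & z R^2 w)).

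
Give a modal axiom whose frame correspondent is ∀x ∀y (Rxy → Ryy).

A defining formula is □(□s → s) (the T□ axiom).
Suppose □(□s→s) is valid. Take Rxy and set V(s)={w : Ryw}. Then at y, □s holds; since □(□s→s) at x, □s→s at y, so s at y, i.e. Ryy.

□(□s → s)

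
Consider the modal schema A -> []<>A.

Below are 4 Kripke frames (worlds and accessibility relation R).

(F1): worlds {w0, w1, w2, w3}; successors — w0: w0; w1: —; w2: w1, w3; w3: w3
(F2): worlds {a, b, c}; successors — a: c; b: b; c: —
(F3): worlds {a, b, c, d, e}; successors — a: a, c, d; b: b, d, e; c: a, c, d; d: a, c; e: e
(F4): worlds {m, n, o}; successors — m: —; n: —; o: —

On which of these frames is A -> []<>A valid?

(F4)

Frame correspondent (Sahlqvist): forall x forall y (Rxy -> Ryx) — i.e. symmetry.
(F1): fails — Rw2w1 but not Rw1w2.
(F2): fails — Rac but not Rca.
(F3): fails — Rbe but not Reb.
(F4): condition met.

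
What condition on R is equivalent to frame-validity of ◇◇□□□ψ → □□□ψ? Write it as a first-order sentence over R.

∀x ∀y ∀z ((xR²y ∧ xR³z) → ∃w (yR³w ∧ z = w))

This is a Sahlqvist (Geach-type) schema ◇^2□^3ψ → □^3◇^0ψ.
Minimal-valuation argument: fix x; take any y with xR^2y and any z with xR^3z. Set V(ψ) to the set of worlds R-reachable from y in exactly 3 steps. Then □^3ψ holds at y, so the antecedent holds at x; validity forces ◇^0ψ at z, giving a w with zR^0w and yR^3w.
First-order correspondent: ∀x ∀y ∀z ((xR²y ∧ xR³z) → ∃w (yR³w ∧ z = w)).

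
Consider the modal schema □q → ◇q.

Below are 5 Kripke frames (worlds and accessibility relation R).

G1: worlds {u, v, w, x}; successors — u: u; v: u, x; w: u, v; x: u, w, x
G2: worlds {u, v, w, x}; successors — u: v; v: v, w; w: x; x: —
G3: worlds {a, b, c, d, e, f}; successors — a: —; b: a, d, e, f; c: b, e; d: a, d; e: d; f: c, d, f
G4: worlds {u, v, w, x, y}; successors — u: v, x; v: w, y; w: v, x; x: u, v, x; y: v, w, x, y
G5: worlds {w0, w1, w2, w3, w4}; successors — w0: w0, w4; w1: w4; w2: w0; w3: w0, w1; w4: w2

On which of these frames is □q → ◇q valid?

This is the axiom for seriality; its first-order frame correspondent is ∀x ∃y Rxy.
G1: condition met.
G2: fails — world x has no successor.
G3: fails — world a has no successor.
G4: condition met.
G5: condition met.

G1, G4, G5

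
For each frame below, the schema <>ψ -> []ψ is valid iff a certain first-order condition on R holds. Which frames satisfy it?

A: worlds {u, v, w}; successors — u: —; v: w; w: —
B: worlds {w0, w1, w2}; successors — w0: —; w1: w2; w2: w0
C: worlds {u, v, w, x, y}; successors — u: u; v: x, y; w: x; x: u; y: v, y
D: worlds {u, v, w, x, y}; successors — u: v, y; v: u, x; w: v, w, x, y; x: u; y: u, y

A, B

The schema corresponds to partial functionality: forall x forall y forall z (Rxy & Rxz -> y = z).
A: condition met.
B: condition met.
C: fails — v sees both x and y.
D: fails — u sees both v and y.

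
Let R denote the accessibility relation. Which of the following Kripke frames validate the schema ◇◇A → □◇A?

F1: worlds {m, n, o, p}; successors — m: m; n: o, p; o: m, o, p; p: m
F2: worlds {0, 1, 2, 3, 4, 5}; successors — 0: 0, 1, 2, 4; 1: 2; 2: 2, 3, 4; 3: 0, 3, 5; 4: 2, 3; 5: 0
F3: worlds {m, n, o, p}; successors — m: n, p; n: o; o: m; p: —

none

Frame correspondent (Sahlqvist): ∀x ∀y ∀z ((xR²y ∧ xRz) → ∃w (y = w ∧ zRw)) — i.e. a generalized confluence (Geach) condition.
F1: fails — nR²o, nRp but no w with o=w and pRw.
F2: fails — 0R²0, 0R1 but no w with 0=w and 1Rw.
F3: fails — mR²o, mRp but no w with o=w and pRw.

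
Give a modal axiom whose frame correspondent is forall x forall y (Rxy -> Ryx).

ψ → □◇ψ

A defining formula is ψ → □◇ψ (the B axiom).
Suppose ψ→□◇ψ is valid. Take Rxy and set V(ψ)={x}. Then ψ at x, so □◇ψ at x, so ◇ψ at y, so some z with Ryz has ψ; z=x, i.e. Ryx.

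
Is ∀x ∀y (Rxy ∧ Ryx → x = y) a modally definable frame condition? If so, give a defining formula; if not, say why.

Any modally definable frame class is closed under surjective bounded morphisms.
The 8-cycle (worlds s,t,u,v,w,x,y,z with s→t→u→v→w→x→y→z→s) is antisymmetric. Sending even-indexed worlds to a and odd-indexed worlds to b is a surjective bounded morphism onto the two-world frame with a↔b, which is not antisymmetric.
So no modal formula (or set of formulas) defines exactly the antisymmetric frames.

No — not modally definable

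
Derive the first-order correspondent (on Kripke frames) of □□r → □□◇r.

This is a Sahlqvist (Geach-type) schema ◇^0□^2r → □^2◇^1r.
Minimal-valuation argument: fix x; take any y with xR^0y and any z with xR^2z. Set V(r) to the set of worlds R-reachable from y in exactly 2 steps. Then □^2r holds at y, so the antecedent holds at x; validity forces ◇^1r at z, giving a w with zR^1w and yR^2w.
First-order correspondent: ∀x ∀z (xR²z → ∃w (xR²w ∧ zRw)).

∀x ∀z (xR²z → ∃w (xR²w ∧ zRw))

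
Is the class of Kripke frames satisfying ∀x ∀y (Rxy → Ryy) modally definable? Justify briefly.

Yes, by □(□q → q)

Yes: it is shift-reflexivity, defined by the T□ schema □(□q → q).
Suppose □(□q→q) is valid. Take Rxy and set V(q)={w : Ryw}. Then at y, □q holds; since □(□q→q) at x, □q→q at y, so q at y, i.e. Ryy.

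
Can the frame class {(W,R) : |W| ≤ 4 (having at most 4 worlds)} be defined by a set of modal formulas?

Not modally definable

If a class were modally definable it would be closed under disjoint unions (Goldblatt–Thomason).
Any modal formula valid on each of 5 disjoint one-world frames is valid on their disjoint union (validity is preserved under disjoint unions). Each one-world frame has |W|=1≤4, but the union has |W|=5.
So no modal formula (or set of formulas) defines exactly the |W|≤4 frames.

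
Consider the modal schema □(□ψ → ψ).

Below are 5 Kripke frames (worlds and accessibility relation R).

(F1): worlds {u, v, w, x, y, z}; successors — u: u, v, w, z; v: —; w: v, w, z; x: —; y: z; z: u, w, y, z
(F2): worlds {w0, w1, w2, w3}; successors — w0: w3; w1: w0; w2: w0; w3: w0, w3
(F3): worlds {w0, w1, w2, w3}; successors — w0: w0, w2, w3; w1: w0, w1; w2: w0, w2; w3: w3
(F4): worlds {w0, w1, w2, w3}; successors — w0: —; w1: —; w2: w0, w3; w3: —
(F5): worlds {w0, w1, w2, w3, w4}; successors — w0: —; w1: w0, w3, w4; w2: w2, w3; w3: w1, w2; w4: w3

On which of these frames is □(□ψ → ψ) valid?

This is the axiom for shift-reflexivity; its first-order frame correspondent is ∀x ∀y (Rxy → Ryy).
(F1): fails — Ruv but not Rvv.
(F2): fails — Rw1w0 but not Rw0w0.
(F3): condition met.
(F4): fails — Rw2w0 but not Rw0w0.
(F5): fails — Rw1w0 but not Rw0w0.
Valid on: (F3).

(F3)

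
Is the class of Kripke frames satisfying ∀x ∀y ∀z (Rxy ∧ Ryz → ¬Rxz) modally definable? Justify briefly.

Any modally definable frame class is closed under surjective bounded morphisms.
The 7-cycle (worlds 0,1,2,3,4,5,6 with 0→1→2→3→4→5→6→0) is intransitive. Mapping every world to a single reflexive point • is a surjective bounded morphism; the reflexive point is not intransitive (R••∧R•• but R••).
So no modal formula (or set of formulas) defines exactly the intransitive frames.

Not definable by any modal formula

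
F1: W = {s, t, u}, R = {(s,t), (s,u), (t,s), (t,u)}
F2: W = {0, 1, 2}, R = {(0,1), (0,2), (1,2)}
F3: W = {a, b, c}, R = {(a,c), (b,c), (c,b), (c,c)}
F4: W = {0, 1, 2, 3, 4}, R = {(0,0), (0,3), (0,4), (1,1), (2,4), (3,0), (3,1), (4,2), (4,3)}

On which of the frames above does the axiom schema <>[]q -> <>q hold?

This is the axiom for a generalized confluence (Geach) condition; its first-order frame correspondent is forall x forall y (xRy -> exists w (yRw & xRw)).
F1: fails — sRu but no w with uRw and sRw.
F2: fails — 0R2 but no w with 2Rw and 0Rw.
F3: holds.
F4: fails — 2R4 but no w with 4Rw and 2Rw.
Valid on: F3.

F3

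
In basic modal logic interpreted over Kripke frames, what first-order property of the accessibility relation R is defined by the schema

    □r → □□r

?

transitivity

This is the 4 axiom.
It corresponds to transitivity: ∀x ∀y ∀z (Rxy ∧ Ryz → Rxz).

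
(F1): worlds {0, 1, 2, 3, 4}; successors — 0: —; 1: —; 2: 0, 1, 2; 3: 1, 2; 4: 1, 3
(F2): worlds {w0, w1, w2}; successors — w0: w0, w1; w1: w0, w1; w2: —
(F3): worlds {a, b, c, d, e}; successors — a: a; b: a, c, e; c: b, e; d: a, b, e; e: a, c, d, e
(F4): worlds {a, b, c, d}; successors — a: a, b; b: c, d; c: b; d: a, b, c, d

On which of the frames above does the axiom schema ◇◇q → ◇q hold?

(F2)

This is the axiom for a generalized confluence (Geach) condition; its first-order frame correspondent is ∀x ∀y (xR²y → ∃w (y = w ∧ xRw)).
(F1): fails — 3R²0 but no w with 0=w and 3Rw.
(F2): ✓.
(F3): fails — bR²b but no w with b=w and bRw.
(F4): fails — aR²c but no w with c=w and aRw.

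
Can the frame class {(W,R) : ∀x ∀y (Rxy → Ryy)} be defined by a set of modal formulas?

Yes: it is shift-reflexivity, defined by the T□ schema □(□r → r).
Suppose □(□r→r) is valid. Take Rxy and set V(r)={w : Ryw}. Then at y, □r holds; since □(□r→r) at x, □r→r at y, so r at y, i.e. Ryy.

Yes — defined by □(□r → r)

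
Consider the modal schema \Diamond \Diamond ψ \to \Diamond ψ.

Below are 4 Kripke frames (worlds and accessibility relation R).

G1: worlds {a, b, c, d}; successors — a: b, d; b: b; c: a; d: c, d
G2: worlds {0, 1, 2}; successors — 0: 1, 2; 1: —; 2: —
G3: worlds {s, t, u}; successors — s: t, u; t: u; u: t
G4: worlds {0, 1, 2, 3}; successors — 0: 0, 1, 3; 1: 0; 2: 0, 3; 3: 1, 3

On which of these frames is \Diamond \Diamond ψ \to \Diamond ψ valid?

The schema corresponds to transitivity: \forall x \forall y \forall z (Rxy \wedge Ryz \to Rxz).
G1: fails — Rdc and Rca but not Rda.
G2: satisfies the condition.
G3: fails — Rtu and Rut but not Rtt.
G4: fails — R10 and R01 but not R11.

G2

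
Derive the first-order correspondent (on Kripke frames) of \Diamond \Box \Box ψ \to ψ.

This is a Sahlqvist (Geach-type) schema ◇^1□^2ψ → □^0◇^0ψ.
Minimal-valuation argument: fix x; take any y with xR^1y and any z with xR^0z. Set V(ψ) to the set of worlds R-reachable from y in exactly 2 steps. Then □^2ψ holds at y, so the antecedent holds at x; validity forces ◇^0ψ at z, giving a w with zR^0w and yR^2w.
First-order correspondent: \forall x \forall y (xRy \to \exists w (y R^2 w \wedge x = w)).

\forall x \forall y (xRy \to \exists w (y R^2 w \wedge x = w))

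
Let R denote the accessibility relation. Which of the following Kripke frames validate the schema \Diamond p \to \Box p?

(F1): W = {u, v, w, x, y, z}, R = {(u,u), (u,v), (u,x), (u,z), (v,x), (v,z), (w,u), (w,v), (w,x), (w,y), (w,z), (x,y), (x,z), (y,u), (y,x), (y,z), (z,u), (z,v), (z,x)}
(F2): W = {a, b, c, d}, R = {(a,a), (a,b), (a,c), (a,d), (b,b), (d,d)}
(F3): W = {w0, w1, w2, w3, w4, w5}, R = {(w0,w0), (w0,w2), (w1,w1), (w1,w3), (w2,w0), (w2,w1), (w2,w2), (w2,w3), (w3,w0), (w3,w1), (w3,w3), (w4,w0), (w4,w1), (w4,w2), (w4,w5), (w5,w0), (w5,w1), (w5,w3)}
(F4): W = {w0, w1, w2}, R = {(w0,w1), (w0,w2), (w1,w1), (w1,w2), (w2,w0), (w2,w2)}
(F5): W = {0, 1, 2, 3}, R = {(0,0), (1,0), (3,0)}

(F5)

Frame correspondent (Sahlqvist): \forall x \forall y \forall z (Rxy \wedge Rxz \to y = z) — i.e. partial functionality.
(F1): fails — u sees both u and v.
(F2): fails — a sees both a and b.
(F3): fails — w0 sees both w0 and w2.
(F4): fails — w0 sees both w1 and w2.
(F5): ✓.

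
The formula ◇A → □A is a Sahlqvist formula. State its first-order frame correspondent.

This schema is the CD axiom.
Its frame correspondent is partial functionality — ∀x ∀y ∀z (Rxy ∧ Rxz → y = z).

Partial functionality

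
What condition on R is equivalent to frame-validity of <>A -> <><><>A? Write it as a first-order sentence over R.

forall x forall y (xRy -> exists w (y = w & x R^3 w))

This is a Sahlqvist (Geach-type) schema ◇^1□^0A → □^0◇^3A.
Minimal-valuation argument: fix x; take any y with xR^1y and any z with xR^0z. Set V(A) to the set of worlds R-reachable from y in exactly 0 steps. Then □^0A holds at y, so the antecedent holds at x; validity forces ◇^3A at z, giving a w with zR^3w and yR^0w.
First-order correspondent: forall x forall y (xRy -> exists w (y = w & x R^3 w)).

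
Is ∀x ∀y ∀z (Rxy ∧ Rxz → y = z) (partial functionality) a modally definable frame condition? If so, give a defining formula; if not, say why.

The condition is partial functionality. A defining modal formula is ◇r → □r.
Suppose ◇r→□r is valid. Take Rxy, Rxz and set V(r)={y}. Then ◇r at x, so □r at x, so r at z, i.e. z=y.

Definable; ◇r → □r defines it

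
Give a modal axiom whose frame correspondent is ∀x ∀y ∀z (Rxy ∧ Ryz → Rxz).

This is transitivity; the standard corresponding axiom is 4: □p → □□p.
Suppose □p→□□p is valid. Take Rxy, Ryz and set V(p)={w : Rxw}. Then □p at x, so □□p at x, so □p at y, so p at z, i.e. Rxz.

□p → □□p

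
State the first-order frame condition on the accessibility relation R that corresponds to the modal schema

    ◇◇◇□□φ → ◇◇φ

∀x ∀y (xR³y → ∃w (yR²w ∧ xR²w))

This is a Sahlqvist (Geach-type) schema ◇^3□^2φ → □^0◇^2φ.
Minimal-valuation argument: fix x; take any y with xR^3y and any z with xR^0z. Set V(φ) to the set of worlds R-reachable from y in exactly 2 steps. Then □^2φ holds at y, so the antecedent holds at x; validity forces ◇^2φ at z, giving a w with zR^2w and yR^2w.
First-order correspondent: ∀x ∀y (xR³y → ∃w (yR²w ∧ xR²w)).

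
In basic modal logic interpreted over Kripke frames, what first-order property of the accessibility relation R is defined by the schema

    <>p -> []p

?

partial functionality

Suppose ◇p→□p is valid. Take Rxy, Rxz and set V(p)={y}. Then ◇p at x, so □p at x, so p at z, i.e. z=y.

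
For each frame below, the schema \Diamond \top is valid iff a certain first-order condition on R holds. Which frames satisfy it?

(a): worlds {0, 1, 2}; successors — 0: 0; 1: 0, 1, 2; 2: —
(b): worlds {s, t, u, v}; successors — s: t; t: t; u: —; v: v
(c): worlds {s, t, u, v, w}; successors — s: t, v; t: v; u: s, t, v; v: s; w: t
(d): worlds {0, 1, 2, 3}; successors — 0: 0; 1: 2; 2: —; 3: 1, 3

(c)

The schema corresponds to seriality: \forall x \exists y Rxy.
(a): fails — world 2 has no successor.
(b): fails — world u has no successor.
(c): holds.
(d): fails — world 2 has no successor.
Valid on: (c).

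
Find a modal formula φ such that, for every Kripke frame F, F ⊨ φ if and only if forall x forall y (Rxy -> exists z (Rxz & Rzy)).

□□q → □q

The condition is density. The C4 schema □□q → □q defines it.
Suppose □□q→□q is valid. Take Rxy and set V(q)={w : xR²w}. Then □□q at x, so □q at x, so q at y, i.e. ∃z(Rxz∧Rzy).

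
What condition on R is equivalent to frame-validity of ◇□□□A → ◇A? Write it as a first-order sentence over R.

This is a Sahlqvist (Geach-type) schema ◇^1□^3A → □^0◇^1A.
First-order correspondent: ∀x ∀y (xRy → ∃w (yR³w ∧ xRw)).

∀x ∀y (xRy → ∃w (yR³w ∧ xRw))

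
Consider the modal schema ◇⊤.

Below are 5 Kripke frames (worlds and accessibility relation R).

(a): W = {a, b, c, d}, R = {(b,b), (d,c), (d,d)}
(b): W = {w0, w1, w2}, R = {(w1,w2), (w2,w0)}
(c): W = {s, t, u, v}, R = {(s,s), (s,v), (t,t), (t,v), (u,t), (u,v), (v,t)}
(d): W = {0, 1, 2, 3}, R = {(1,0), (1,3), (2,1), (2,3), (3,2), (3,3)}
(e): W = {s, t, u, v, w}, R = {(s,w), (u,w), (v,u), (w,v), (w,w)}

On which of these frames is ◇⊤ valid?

(c)

The schema corresponds to seriality: ∀x ∃y Rxy.
(a): fails — world a has no successor.
(b): fails — world w0 has no successor.
(c): satisfies the condition.
(d): fails — world 0 has no successor.
(e): fails — world t has no successor.
Valid on: (c).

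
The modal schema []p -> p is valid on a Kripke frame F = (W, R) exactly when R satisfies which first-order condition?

reflexivity: forall x Rxx

Suppose □p→p is valid. At any x set V(p)={w : Rxw}. Then □p holds at x, so p holds at x, i.e. Rxx.
The converse is a direct semantic check.
Frame condition: forall x Rxx.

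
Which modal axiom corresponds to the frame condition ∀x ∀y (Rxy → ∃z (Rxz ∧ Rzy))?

This is density; the standard corresponding axiom is C4: □□ψ → □ψ.
Suppose □□ψ→□ψ is valid. Take Rxy and set V(ψ)={w : xR²w}. Then □□ψ at x, so □ψ at x, so ψ at y, i.e. ∃z(Rxz∧Rzy).

□□ψ → □ψ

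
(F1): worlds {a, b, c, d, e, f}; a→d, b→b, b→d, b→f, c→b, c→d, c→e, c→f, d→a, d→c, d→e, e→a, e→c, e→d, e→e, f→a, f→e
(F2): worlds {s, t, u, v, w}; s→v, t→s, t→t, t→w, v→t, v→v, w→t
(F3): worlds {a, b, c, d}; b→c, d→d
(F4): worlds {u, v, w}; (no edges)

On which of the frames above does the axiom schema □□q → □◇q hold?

The schema corresponds to a generalized confluence (Geach) condition: ∀x ∀z (xRz → ∃w (xR²w ∧ zRw)).
(F1): satisfies the condition.
(F2): satisfies the condition.
(F3): fails — bRc but no w with bR²w and cRw.
(F4): satisfies the condition.
Valid on: (F1), (F2), (F4).

(F1), (F2), (F4)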